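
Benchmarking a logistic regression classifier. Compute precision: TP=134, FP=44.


Precision = TP/(TP+FP)
= 134/(134+44)
= 134/178 = 75.28%

75.28%


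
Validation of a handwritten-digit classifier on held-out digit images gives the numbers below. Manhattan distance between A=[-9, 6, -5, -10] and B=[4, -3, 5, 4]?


d = |-9-4| + |6+ 3| + |-5-5| + |-10-4|
  = 13 + 9 + 10 + 14
  = 46

46


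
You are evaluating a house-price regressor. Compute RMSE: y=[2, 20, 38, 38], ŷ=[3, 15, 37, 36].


MSE = 31/4 = 7.75
RMSE = √(31/4) = 2.7839

2.7839


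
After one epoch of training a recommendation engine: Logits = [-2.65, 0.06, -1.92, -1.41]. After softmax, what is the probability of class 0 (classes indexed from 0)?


Exponentials: e^-2.65=0.0707, e^0.06=1.0618, e^-1.92=0.1466, e^-1.41=0.2441
Sum = 1.5232
Softmax = [0.0464, 0.6971, 0.0962, 0.1603]
p[0] = 0.0707/1.5232 = 0.0464

0.0464


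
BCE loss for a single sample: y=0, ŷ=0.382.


BCE = -[y·ln(p) + (1-y)·ln(1-p)]
= -0 - 1·ln(1-0.382)
= -ln(0.618) = 0.4813

0.4813


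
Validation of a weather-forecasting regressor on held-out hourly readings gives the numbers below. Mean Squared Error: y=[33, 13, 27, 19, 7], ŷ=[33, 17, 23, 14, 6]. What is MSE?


Squared errors: (33-33)²=0, (13-17)²=16, (27-23)²=16, (19-14)²=25, (7-6)²=1
Sum = 58
MSE = 58/5 = 58/5

58/5


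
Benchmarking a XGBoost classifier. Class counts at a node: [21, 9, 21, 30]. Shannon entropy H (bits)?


Probabilities: [21/81, 9/81, 21/81, 30/81] ≈ [0.2593, 0.1111, 0.2593, 0.3704]
H = -((21/81)·log₂(21/81) + (9/81)·log₂(9/81) + (21/81)·log₂(21/81) + (30/81)·log₂(30/81))
  = 1.8928 bits

1.8928 bits


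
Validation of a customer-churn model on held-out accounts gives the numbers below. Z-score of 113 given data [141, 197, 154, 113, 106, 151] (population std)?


μ = 143.6667, σ = 29.9203
z = (113 - 143.6667)/29.9203 = -1.0249

-1.0249


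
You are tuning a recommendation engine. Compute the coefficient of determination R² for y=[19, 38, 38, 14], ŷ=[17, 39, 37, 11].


ȳ = 27.25
SS_res = Σ(y-ŷ)² = 15
SS_tot = Σ(y-ȳ)² = 474.75
R² = 1 - SS_res/SS_tot = 1 - 0.0316 = 0.9684

0.9684


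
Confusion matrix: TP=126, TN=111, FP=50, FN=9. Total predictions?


Total = TP + TN + FP + FN
= 126 + 111 + 50 + 9
= 296
(Predicted positive: 176, predicted negative: 120)

296


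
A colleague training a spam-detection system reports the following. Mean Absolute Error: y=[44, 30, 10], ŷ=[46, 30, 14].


Absolute errors: |44-46|=2, |30-30|=0, |10-14|=4
Sum = 6
MAE = 6/3 = 2

2


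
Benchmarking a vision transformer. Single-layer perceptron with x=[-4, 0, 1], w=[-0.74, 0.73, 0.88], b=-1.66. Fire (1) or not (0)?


z = (-4)·(-0.74) + (0)·(0.73) + (1)·(0.88) - 1.66
  = 2.18
step(z) = 1 (z≥0)

1


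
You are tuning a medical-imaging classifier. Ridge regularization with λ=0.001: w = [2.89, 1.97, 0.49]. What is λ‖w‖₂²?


‖w‖₂² = (2.89)² + (1.97)² + (0.49)²
     = 8.3521 + 3.8809 + 0.2401
     = 12.4731
λ·‖w‖₂² = 0.001·12.4731 = 0.012473

0.012473


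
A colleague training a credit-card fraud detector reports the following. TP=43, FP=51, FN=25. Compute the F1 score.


Precision = 43/94 = 0.4574
Recall = 43/68 = 0.6324
F1 = 2·P·R/(P+R) = 2·TP/(2·TP+FP+FN) = 86/(86+51+25) = 86/162 = 0.5309

0.5309


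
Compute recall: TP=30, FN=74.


Recall = TP/(TP+FN)
= 30/(30+74)
= 30/104 = 28.85%

28.85%


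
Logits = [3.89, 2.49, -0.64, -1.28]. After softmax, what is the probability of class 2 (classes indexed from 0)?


Exponentials: e^3.89=48.9109, e^2.49=12.0613, e^-0.64=0.5273, e^-1.28=0.278
Sum = 61.7775
Softmax = [0.7917, 0.1952, 0.0085, 0.0045]
p[2] = 0.5273/61.7775 = 0.0085

0.0085


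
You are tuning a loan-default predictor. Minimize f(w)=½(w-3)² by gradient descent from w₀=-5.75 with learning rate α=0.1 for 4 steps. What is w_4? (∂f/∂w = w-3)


step 1: grad = -5.75-3 = -8.75; w = -5.75 - 0.1·(-8.75) = -4.875
step 2: grad = -4.875-3 = -7.875; w = -4.875 - 0.1·(-7.875) = -4.0875
step 3: grad = -4.0875-3 = -7.0875; w = -4.0875 - 0.1·(-7.0875) = -3.37875
step 4: grad = -3.37875-3 = -6.37875; w = -3.37875 - 0.1·(-6.37875) = -2.740875

-2.740875


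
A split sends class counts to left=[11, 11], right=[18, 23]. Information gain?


Parent = [29, 34], H_parent = 0.9955
H_left = 1 (n=22), H_right = 0.9892 (n=41)
H_children = (22/63)·1 + (41/63)·0.9892 = 0.993
IG = 0.9955 - 0.993 = 0.0025

0.0025


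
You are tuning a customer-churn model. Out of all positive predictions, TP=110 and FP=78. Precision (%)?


Precision = TP/(TP+FP)
= 110/(110+78)
= 110/188 = 58.51%

58.51%


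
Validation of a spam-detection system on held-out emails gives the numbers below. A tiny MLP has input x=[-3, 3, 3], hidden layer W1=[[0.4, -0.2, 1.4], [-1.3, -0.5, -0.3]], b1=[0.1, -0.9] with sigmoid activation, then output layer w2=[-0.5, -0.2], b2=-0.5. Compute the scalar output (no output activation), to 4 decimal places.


z1[0] = (0.4)·(-3) + (-0.2)·(3) + (1.4)·(3) + 0.1 = 2.5
z1[1] = (-1.3)·(-3) + (-0.5)·(3) + (-0.3)·(3) - 0.9 = 0.6
h = sigmoid(z1) = [0.9241, 0.6457]
output = (-0.5)·(0.9241) + (-0.2)·(0.6457) - 0.5 = -1.0912

-1.0912


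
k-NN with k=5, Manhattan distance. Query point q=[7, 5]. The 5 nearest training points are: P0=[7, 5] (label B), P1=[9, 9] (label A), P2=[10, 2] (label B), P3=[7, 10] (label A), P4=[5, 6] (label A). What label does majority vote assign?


d(q,P0) = 0  (label B)
d(q,P1) = 6  (label A)
d(q,P2) = 6  (label B)
d(q,P3) = 5  (label A)
d(q,P4) = 3  (label A)
Votes: A=3, B=2
Majority → A

A


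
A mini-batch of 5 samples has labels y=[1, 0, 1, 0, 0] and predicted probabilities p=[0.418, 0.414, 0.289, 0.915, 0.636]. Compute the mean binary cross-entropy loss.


L[0] = -ln(0.418) = 0.8723
L[1] = -ln(1-0.414) = -ln(0.586) = 0.5344
L[2] = -ln(0.289) = 1.2413
L[3] = -ln(1-0.915) = -ln(0.085) = 2.4651
L[4] = -ln(1-0.636) = -ln(0.364) = 1.0106
mean = (0.8723 + 0.5344 + 1.2413 + 2.4651 + 1.0106)/5 = 1.2247

1.2247


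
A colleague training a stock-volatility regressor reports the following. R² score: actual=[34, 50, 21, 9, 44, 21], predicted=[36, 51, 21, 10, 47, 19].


ȳ = 29.8333
SS_res = Σ(y-ŷ)² = 19
SS_tot = Σ(y-ȳ)² = 1214.83
R² = 1 - SS_res/SS_tot = 1 - 0.0156 = 0.9844

0.9844


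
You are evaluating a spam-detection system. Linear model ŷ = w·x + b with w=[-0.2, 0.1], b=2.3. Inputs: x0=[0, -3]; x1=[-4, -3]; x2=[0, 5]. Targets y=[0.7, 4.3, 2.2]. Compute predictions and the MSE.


ŷ0 = (-0.2)·(0) + (0.1)·(-3) + 2.3 = 2.0
ŷ1 = (-0.2)·(-4) + (0.1)·(-3) + 2.3 = 2.8
ŷ2 = (-0.2)·(0) + (0.1)·(5) + 2.3 = 2.8
errors² = [1.69, 2.25, 0.36]
MSE = 4.3000/3 = 1.4333

1.4333


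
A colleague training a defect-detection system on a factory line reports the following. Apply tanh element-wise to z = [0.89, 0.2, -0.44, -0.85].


tanh(0.89) = 0.7114
tanh(0.2) = 0.1974
tanh(-0.44) = -0.4136
tanh(-0.85) = -0.6911
result = [0.7114, 0.1974, -0.4136, -0.6911]

[0.7114, 0.1974, -0.4136, -0.6911]


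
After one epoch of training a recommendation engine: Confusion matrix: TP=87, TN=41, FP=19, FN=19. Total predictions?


Total = TP + TN + FP + FN
= 87 + 41 + 19 + 19
= 166
(Predicted positive: 106, predicted negative: 60)

166


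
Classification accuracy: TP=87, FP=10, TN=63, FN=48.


Accuracy = (TP+TN)/(TP+TN+FP+FN)
= (87+63)/(208)
= 150/208 = 72.12%

72.12%


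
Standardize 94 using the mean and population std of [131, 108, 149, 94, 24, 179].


μ = 114.1667, σ = 48.7764
z = (94 - 114.1667)/48.7764 = -0.4135

-0.4135


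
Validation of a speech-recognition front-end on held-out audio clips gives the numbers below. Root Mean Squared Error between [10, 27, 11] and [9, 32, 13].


MSE = 30/3 = 10
RMSE = √(30/3) = 3.1623

3.1623


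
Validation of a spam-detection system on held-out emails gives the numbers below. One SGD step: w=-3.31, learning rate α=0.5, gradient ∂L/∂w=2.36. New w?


w_new = w - α·∇
= -3.31 - 0.5·2.36
= -3.31 - 1.18
= -4.49

-4.49


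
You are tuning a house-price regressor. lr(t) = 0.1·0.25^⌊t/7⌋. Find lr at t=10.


n_drops = ⌊10/7⌋ = 1
lr = 0.1·0.25^1 = 0.1·0.25 = 0.025

0.025


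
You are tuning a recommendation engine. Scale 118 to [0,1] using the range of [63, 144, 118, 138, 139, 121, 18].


min=18, max=144
(118-18)/(144-18) = 100/126 = 0.7937

0.7937


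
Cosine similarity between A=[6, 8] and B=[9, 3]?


A·B = 6·9 + 8·3 = 78
‖A‖ = √100 = 10, ‖B‖ = √90 = 9.4868
cos = 78/(√100·√90) = 78/√9000 = 0.8222

0.8222


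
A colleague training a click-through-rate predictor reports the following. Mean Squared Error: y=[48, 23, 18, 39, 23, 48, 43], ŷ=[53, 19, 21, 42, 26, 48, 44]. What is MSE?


Squared errors: (48-53)²=25, (23-19)²=16, (18-21)²=9, (39-42)²=9, (23-26)²=9, (48-48)²=0, (43-44)²=1
Sum = 69
MSE = 69/7 = 69/7

69/7


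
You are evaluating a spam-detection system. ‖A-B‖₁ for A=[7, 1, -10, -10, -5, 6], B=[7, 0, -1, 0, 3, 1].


d = |7-7| + |1-0| + |-10+ 1| + |-10-0| + |-5-3| + |6-1|
  = 0 + 1 + 9 + 10 + 8 + 5
  = 33

33


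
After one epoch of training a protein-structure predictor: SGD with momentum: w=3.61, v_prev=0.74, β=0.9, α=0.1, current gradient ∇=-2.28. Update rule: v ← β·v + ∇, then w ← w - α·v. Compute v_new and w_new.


v_new = 0.9·0.74 - 2.28 = 0.666 - 2.28 = -1.614
w_new = 3.61 - 0.1·-1.614 = 3.61 + 0.1614 = 3.7714

v_new=-1.614, w_new=3.7714


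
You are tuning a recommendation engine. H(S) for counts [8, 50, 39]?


Probabilities: [8/97, 50/97, 39/97] ≈ [0.0825, 0.5155, 0.4021]
H = -((8/97)·log₂(8/97) + (50/97)·log₂(50/97) + (39/97)·log₂(39/97))
  = 1.3182 bits

1.3182 bits


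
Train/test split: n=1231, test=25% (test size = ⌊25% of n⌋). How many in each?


Test = ⌊1231·25/100⌋ = 307
Train = 1231 - 307 = 924

Train: 924, Test: 307


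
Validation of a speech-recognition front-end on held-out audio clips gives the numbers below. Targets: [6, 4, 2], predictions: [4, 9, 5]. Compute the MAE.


Absolute errors: |6-4|=2, |4-9|=5, |2-5|=3
Sum = 10
MAE = 10/3 = 10/3

10/3


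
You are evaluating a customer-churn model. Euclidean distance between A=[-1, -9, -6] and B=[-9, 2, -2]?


d = √((-1+ 9)² + (-9-2)² + (-6+ 2)²)
  = √(64 + 121 + 16)
  = √201 = 14.1774

14.1774


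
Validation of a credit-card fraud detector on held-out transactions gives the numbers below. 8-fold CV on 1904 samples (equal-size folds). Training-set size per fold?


Fold size = 1904/8 = 238
Training per fold = 1904 - 238 = 1666

1666


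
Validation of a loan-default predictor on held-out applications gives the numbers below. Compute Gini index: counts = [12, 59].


Probabilities: [12/71, 59/71] ≈ [0.169, 0.831]
Σpᵢ² = (144 + 3481)/71² = 3625/5041
Gini = 1 - Σpᵢ² = 1 - 3625/5041 = 0.2809

0.2809


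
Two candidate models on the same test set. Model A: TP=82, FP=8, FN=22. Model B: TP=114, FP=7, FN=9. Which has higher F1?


Model A: P=82/90=0.9111, R=82/104=0.7885, F1=2PR/(P+R)=2TP/(2TP+FP+FN)=164/194=0.8454
Model B: P=114/121=0.9421, R=114/123=0.9268, F1=2PR/(P+R)=2TP/(2TP+FP+FN)=228/244=0.9344
0.8454 < 0.9344 → Model B

Model B


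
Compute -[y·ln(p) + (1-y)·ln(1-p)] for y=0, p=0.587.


BCE = -[y·ln(p) + (1-y)·ln(1-p)]
= -0 - 1·ln(1-0.587)
= -ln(0.413) = 0.8843

0.8843


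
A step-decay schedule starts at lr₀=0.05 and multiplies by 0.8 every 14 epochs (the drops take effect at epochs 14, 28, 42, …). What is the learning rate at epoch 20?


n_drops = ⌊20/14⌋ = 1
lr = 0.05·0.8^1 = 0.05·0.8 = 0.04

0.04


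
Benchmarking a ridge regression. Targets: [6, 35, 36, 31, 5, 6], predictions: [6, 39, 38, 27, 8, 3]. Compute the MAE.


Absolute errors: |6-6|=0, |35-39|=4, |36-38|=2, |31-27|=4, |5-8|=3, |6-3|=3
Sum = 16
MAE = 16/6 = 8/3

8/3


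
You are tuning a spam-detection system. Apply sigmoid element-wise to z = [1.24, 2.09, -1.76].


σ(1.24) = 1/(1+e^-1.24) = 0.7756
σ(2.09) = 1/(1+e^-2.09) = 0.8899
σ(-1.76) = 1/(1+e^1.76) = 0.1468
result = [0.7756, 0.8899, 0.1468]

[0.7756, 0.8899, 0.1468]


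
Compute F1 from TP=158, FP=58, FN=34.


Precision = 158/216 = 0.7315
Recall = 158/192 = 0.8229
F1 = 2·P·R/(P+R) = 2·TP/(2·TP+FP+FN) = 316/(316+58+34) = 316/408 = 0.7745

0.7745


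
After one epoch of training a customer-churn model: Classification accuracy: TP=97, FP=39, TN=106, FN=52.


Accuracy = (TP+TN)/(TP+TN+FP+FN)
= (97+106)/(294)
= 203/294 = 69.05%

69.05%


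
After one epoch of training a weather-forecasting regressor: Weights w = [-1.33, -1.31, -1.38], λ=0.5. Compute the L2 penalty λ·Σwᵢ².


‖w‖₂² = (-1.33)² + (-1.31)² + (-1.38)²
     = 1.7689 + 1.7161 + 1.9044
     = 5.3894
λ·‖w‖₂² = 0.5·5.3894 = 2.6947

2.6947


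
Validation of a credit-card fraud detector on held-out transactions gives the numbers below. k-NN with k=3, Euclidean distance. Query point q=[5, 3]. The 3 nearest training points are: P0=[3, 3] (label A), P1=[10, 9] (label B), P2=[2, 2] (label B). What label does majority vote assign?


d(q,P0) = 2.0  (label A)
d(q,P1) = 7.8102  (label B)
d(q,P2) = 3.1623  (label B)
Votes: A=1, B=2
Majority → B

B


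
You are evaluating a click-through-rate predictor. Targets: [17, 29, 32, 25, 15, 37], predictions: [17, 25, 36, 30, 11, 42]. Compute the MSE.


Squared errors: (17-17)²=0, (29-25)²=16, (32-36)²=16, (25-30)²=25, (15-11)²=16, (37-42)²=25
Sum = 98
MSE = 98/6 = 49/3

49/3


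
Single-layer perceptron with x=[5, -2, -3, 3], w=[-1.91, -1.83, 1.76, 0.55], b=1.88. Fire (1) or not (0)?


z = (5)·(-1.91) + (-2)·(-1.83) + (-3)·(1.76) + (3)·(0.55) + 1.88
  = -7.64
step(z) = 0 (z<0)

0


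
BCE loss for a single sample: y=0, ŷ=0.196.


BCE = -[y·ln(p) + (1-y)·ln(1-p)]
= -0 - 1·ln(1-0.196)
= -ln(0.804) = 0.2182

0.2182


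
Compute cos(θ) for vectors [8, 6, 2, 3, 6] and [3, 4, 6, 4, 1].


A·B = 8·3 + 6·4 + 2·6 + 3·4 + 6·1 = 78
‖A‖ = √149 = 12.2066, ‖B‖ = √78 = 8.8318
cos = 78/(√149·√78) = 78/√11622 = 0.7235

0.7235


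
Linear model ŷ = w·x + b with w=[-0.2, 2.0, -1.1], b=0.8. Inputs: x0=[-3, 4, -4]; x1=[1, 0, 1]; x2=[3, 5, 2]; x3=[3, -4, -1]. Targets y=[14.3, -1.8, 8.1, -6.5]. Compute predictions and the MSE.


ŷ0 = (-0.2)·(-3) + (2.0)·(4) + (-1.1)·(-4) + 0.8 = 13.8
ŷ1 = (-0.2)·(1) + (2.0)·(0) + (-1.1)·(1) + 0.8 = -0.5
ŷ2 = (-0.2)·(3) + (2.0)·(5) + (-1.1)·(2) + 0.8 = 8.0
ŷ3 = (-0.2)·(3) + (2.0)·(-4) + (-1.1)·(-1) + 0.8 = -6.7
errors² = [0.25, 1.69, 0.01, 0.04]
MSE = 1.9900/4 = 0.4975

0.4975


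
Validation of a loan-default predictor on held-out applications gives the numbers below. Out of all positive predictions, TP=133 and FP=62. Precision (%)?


Precision = TP/(TP+FP)
= 133/(133+62)
= 133/195 = 68.21%

68.21%


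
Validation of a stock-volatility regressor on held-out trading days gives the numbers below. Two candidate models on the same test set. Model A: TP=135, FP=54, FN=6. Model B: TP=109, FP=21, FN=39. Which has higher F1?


Model A: P=135/189=0.7143, R=135/141=0.9574, F1=2PR/(P+R)=2TP/(2TP+FP+FN)=270/330=0.8182
Model B: P=109/130=0.8385, R=109/148=0.7365, F1=2PR/(P+R)=2TP/(2TP+FP+FN)=218/278=0.7842
0.8182 > 0.7842 → Model A

Model A


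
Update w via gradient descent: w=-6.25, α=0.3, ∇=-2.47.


w_new = w - α·∇
= -6.25 - 0.3·-2.47
= -6.25 + 0.741
= -5.509

-5.509


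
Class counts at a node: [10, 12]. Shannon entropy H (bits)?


Probabilities: [10/22, 12/22] ≈ [0.4545, 0.5455]
H = -((10/22)·log₂(10/22) + (12/22)·log₂(12/22))
  = 0.994 bits

0.994 bits


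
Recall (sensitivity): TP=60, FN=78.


Recall = TP/(TP+FN)
= 60/(60+78)
= 60/138 = 43.48%

43.48%


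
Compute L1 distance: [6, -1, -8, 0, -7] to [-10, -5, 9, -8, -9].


d = |6+ 10| + |-1+ 5| + |-8-9| + |0+ 8| + |-7+ 9|
  = 16 + 4 + 17 + 8 + 2
  = 47

47


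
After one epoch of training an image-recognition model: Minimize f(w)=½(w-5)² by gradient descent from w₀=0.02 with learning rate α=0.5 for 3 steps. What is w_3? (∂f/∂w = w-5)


step 1: grad = 0.02-5 = -4.98; w = 0.02 - 0.5·(-4.98) = 2.51
step 2: grad = 2.51-5 = -2.49; w = 2.51 - 0.5·(-2.49) = 3.755
step 3: grad = 3.755-5 = -1.245; w = 3.755 - 0.5·(-1.245) = 4.3775

4.3775


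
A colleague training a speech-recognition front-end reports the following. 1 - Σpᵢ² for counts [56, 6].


Probabilities: [56/62, 6/62] ≈ [0.9032, 0.0968]
Σpᵢ² = (3136 + 36)/62² = 3172/3844
Gini = 1 - Σpᵢ² = 1 - 3172/3844 = 0.1748

0.1748


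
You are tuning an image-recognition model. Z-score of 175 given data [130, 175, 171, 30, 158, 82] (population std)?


μ = 124.3333, σ = 52.6012
z = (175 - 124.3333)/52.6012 = 0.9632

0.9632


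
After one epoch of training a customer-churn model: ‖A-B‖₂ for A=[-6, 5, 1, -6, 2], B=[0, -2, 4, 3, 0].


d = √((-6-0)² + (5+ 2)² + (1-4)² + (-6-3)² + (2-0)²)
  = √(36 + 49 + 9 + 81 + 4)
  = √179 = 13.3791

13.3791


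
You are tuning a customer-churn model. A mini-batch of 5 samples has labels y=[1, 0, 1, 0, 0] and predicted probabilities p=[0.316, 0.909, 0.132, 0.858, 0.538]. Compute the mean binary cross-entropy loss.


L[0] = -ln(0.316) = 1.152
L[1] = -ln(1-0.909) = -ln(0.091) = 2.3969
L[2] = -ln(0.132) = 2.025
L[3] = -ln(1-0.858) = -ln(0.142) = 1.9519
L[4] = -ln(1-0.538) = -ln(0.462) = 0.7722
mean = (1.152 + 2.3969 + 2.025 + 1.9519 + 0.7722)/5 = 1.6596

1.6596


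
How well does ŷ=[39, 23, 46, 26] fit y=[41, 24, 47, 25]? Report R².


ȳ = 34.25
SS_res = Σ(y-ŷ)² = 7
SS_tot = Σ(y-ȳ)² = 398.75
R² = 1 - SS_res/SS_tot = 1 - 0.0176 = 0.9824

0.9824


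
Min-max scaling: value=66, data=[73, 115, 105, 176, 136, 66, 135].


min=66, max=176
(66-66)/(176-66) = 0/110 = 0.0

0.0


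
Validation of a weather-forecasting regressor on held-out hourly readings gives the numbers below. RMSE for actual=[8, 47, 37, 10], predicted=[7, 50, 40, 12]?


MSE = 23/4 = 5.75
RMSE = √(23/4) = 2.3979

2.3979


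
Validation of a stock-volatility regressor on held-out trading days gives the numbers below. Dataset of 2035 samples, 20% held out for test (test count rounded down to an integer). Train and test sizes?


Test = ⌊2035·20/100⌋ = 407
Train = 2035 - 407 = 1628

Train: 1628, Test: 407


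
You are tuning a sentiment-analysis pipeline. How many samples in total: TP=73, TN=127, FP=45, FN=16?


Total = TP + TN + FP + FN
= 73 + 127 + 45 + 16
= 261
(Predicted positive: 118, predicted negative: 143)

261


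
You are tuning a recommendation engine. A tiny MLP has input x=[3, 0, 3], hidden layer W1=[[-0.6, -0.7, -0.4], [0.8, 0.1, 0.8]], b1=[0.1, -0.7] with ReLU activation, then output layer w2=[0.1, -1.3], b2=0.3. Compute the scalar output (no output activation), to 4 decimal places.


z1[0] = (-0.6)·(3) + (-0.7)·(0) + (-0.4)·(3) + 0.1 = -2.9
z1[1] = (0.8)·(3) + (0.1)·(0) + (0.8)·(3) - 0.7 = 4.1
h = ReLU(z1) = [0.0, 4.1]
output = (0.1)·(0.0) + (-1.3)·(4.1) + 0.3 = -5.03

-5.03


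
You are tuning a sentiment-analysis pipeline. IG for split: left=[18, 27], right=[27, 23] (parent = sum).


Parent = [45, 50], H_parent = 0.998
H_left = 0.971 (n=45), H_right = 0.9954 (n=50)
H_children = (45/95)·0.971 + (50/95)·0.9954 = 0.9838
IG = 0.998 - 0.9838 = 0.0142

0.0142


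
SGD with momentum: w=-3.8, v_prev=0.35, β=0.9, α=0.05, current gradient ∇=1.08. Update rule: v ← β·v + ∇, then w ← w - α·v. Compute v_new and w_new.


v_new = 0.9·0.35 + 1.08 = 0.315 + 1.08 = 1.395
w_new = -3.8 - 0.05·1.395 = -3.8 - 0.06975 = -3.86975

v_new=1.395, w_new=-3.86975


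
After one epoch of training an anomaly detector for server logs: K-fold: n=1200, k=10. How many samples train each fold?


Fold size = 1200/10 = 120
Training per fold = 1200 - 120 = 1080

1080


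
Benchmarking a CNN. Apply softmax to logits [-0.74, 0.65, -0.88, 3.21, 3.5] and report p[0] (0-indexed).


Exponentials: e^-0.74=0.4771, e^0.65=1.9155, e^-0.88=0.4148, e^3.21=24.7791, e^3.5=33.1155
Sum = 60.702
Softmax = [0.0079, 0.0316, 0.0068, 0.4082, 0.5455]
p[0] = 0.4771/60.702 = 0.0079

0.0079


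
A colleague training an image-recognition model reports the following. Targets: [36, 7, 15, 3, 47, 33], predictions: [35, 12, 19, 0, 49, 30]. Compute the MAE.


Absolute errors: |36-35|=1, |7-12|=5, |15-19|=4, |3-0|=3, |47-49|=2, |33-30|=3
Sum = 18
MAE = 18/6 = 3

3


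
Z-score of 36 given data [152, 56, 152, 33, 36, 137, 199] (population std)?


μ = 109.2857, σ = 61.5229
z = (36 - 109.2857)/61.5229 = -1.1912

-1.1912


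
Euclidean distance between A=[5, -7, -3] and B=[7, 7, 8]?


d = √((5-7)² + (-7-7)² + (-3-8)²)
  = √(4 + 196 + 121)
  = √321 = 17.9165

17.9165


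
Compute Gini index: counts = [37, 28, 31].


Probabilities: [37/96, 28/96, 31/96] ≈ [0.3854, 0.2917, 0.3229]
Σpᵢ² = (1369 + 784 + 961)/96² = 3114/9216
Gini = 1 - Σpᵢ² = 1 - 3114/9216 = 0.6621

0.6621


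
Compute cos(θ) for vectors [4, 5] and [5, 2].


A·B = 4·5 + 5·2 = 30
‖A‖ = √41 = 6.4031, ‖B‖ = √29 = 5.3852
cos = 30/(√41·√29) = 30/√1189 = 0.87

0.87


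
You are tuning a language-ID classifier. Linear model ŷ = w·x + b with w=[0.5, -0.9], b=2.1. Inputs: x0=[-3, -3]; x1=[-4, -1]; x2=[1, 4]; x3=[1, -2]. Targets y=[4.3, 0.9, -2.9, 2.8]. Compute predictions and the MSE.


ŷ0 = (0.5)·(-3) + (-0.9)·(-3) + 2.1 = 3.3
ŷ1 = (0.5)·(-4) + (-0.9)·(-1) + 2.1 = 1.0
ŷ2 = (0.5)·(1) + (-0.9)·(4) + 2.1 = -1.0
ŷ3 = (0.5)·(1) + (-0.9)·(-2) + 2.1 = 4.4
errors² = [1.0, 0.01, 3.61, 2.56]
MSE = 7.1800/4 = 1.795

1.795


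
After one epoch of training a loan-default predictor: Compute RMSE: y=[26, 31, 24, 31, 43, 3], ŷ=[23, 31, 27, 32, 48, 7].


MSE = 60/6 = 10
RMSE = √(60/6) = 3.1623

3.1623


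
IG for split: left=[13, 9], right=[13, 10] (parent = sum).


Parent = [26, 19], H_parent = 0.9825
H_left = 0.976 (n=22), H_right = 0.9877 (n=23)
H_children = (22/45)·0.976 + (23/45)·0.9877 = 0.982
IG = 0.9825 - 0.982 = 0.0005

0.0005


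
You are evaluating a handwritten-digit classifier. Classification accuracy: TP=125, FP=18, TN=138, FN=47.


Accuracy = (TP+TN)/(TP+TN+FP+FN)
= (125+138)/(328)
= 263/328 = 80.18%

80.18%


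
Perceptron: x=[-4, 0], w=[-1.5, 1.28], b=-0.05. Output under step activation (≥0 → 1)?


z = (-4)·(-1.5) + (0)·(1.28) - 0.05
  = 5.95
step(z) = 1 (z≥0)

1


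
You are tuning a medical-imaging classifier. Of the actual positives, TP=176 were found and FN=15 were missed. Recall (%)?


Recall = TP/(TP+FN)
= 176/(176+15)
= 176/191 = 92.15%

92.15%


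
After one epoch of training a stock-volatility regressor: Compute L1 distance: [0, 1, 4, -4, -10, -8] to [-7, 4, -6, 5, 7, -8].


d = |0+ 7| + |1-4| + |4+ 6| + |-4-5| + |-10-7| + |-8+ 8|
  = 7 + 3 + 10 + 9 + 17 + 0
  = 46

46


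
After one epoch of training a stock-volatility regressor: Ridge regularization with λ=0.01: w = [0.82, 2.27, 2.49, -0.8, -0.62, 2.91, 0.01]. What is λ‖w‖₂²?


‖w‖₂² = (0.82)² + (2.27)² + (2.49)² + (-0.8)² + (-0.62)² + (2.91)² + (0.01)²
     = 0.6724 + 5.1529 + 6.2001 + 0.64 + 0.3844 + 8.4681 + 0.0001
     = 21.518
λ·‖w‖₂² = 0.01·21.518 = 0.21518

0.21518


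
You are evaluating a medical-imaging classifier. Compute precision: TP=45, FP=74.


Precision = TP/(TP+FP)
= 45/(45+74)
= 45/119 = 37.82%

37.82%


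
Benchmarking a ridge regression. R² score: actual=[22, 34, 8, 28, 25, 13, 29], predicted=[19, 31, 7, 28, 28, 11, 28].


ȳ = 22.7143
SS_res = Σ(y-ŷ)² = 33
SS_tot = Σ(y-ȳ)² = 511.43
R² = 1 - SS_res/SS_tot = 1 - 0.0645 = 0.9355

0.9355


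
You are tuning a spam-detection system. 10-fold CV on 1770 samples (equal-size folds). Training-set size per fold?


Fold size = 1770/10 = 177
Training per fold = 1770 - 177 = 1593

1593


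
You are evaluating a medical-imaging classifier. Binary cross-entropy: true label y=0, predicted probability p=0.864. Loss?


BCE = -[y·ln(p) + (1-y)·ln(1-p)]
= -0 - 1·ln(1-0.864)
= -ln(0.136) = 1.9951

1.9951


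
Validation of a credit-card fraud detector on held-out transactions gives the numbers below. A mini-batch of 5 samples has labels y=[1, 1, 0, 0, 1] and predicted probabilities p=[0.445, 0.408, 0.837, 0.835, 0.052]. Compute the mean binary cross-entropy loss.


L[0] = -ln(0.445) = 0.8097
L[1] = -ln(0.408) = 0.8965
L[2] = -ln(1-0.837) = -ln(0.163) = 1.814
L[3] = -ln(1-0.835) = -ln(0.165) = 1.8018
L[4] = -ln(0.052) = 2.9565
mean = (0.8097 + 0.8965 + 1.814 + 1.8018 + 2.9565)/5 = 1.6557

1.6557


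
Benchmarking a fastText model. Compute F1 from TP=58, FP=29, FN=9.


Precision = 58/87 = 0.6667
Recall = 58/67 = 0.8657
F1 = 2·P·R/(P+R) = 2·TP/(2·TP+FP+FN) = 116/(116+29+9) = 116/154 = 0.7532

0.7532


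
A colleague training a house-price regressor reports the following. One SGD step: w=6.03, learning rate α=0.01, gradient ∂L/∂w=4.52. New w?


w_new = w - α·∇
= 6.03 - 0.01·4.52
= 6.03 - 0.0452
= 5.9848

5.9848


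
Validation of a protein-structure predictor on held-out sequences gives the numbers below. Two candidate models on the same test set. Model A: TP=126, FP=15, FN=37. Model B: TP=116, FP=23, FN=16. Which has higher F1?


Model A: P=126/141=0.8936, R=126/163=0.773, F1=2PR/(P+R)=2TP/(2TP+FP+FN)=252/304=0.8289
Model B: P=116/139=0.8345, R=116/132=0.8788, F1=2PR/(P+R)=2TP/(2TP+FP+FN)=232/271=0.8561
0.8289 < 0.8561 → Model B

Model B


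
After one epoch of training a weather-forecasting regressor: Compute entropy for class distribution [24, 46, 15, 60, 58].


Probabilities: [24/203, 46/203, 15/203, 60/203, 58/203] ≈ [0.1182, 0.2266, 0.0739, 0.2956, 0.2857]
H = -((24/203)·log₂(24/203) + (46/203)·log₂(46/203) + (15/203)·log₂(15/203) + (60/203)·log₂(60/203) + (58/203)·log₂(58/203))
  = 2.1634 bits

2.1634 bits


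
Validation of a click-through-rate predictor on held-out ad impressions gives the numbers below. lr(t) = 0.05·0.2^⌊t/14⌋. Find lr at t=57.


n_drops = ⌊57/14⌋ = 4
lr = 0.05·0.2^4 = 0.05·0.0016 = 0.00008

0.00008


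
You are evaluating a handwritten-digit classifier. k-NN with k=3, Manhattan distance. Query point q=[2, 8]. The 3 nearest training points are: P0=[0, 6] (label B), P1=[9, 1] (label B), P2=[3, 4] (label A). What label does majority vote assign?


d(q,P0) = 4  (label B)
d(q,P1) = 14  (label B)
d(q,P2) = 5  (label A)
Votes: A=1, B=2
Majority → B

B


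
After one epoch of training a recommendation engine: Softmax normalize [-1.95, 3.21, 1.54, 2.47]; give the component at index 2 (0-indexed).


Exponentials: e^-1.95=0.1423, e^3.21=24.7791, e^1.54=4.6646, e^2.47=11.8224
Sum = 41.4084
Softmax = [0.0034, 0.5984, 0.1126, 0.2855]
p[2] = 4.6646/41.4084 = 0.1126

0.1126


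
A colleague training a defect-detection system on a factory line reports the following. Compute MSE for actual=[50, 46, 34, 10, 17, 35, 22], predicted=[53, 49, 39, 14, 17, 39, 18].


Squared errors: (50-53)²=9, (46-49)²=9, (34-39)²=25, (10-14)²=16, (17-17)²=0, (35-39)²=16, (22-18)²=16
Sum = 91
MSE = 91/7 = 13

13


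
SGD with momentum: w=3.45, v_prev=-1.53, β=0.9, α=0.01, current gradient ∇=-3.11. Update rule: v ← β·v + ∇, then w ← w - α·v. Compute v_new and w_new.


v_new = 0.9·-1.53 - 3.11 = -1.377 - 3.11 = -4.487
w_new = 3.45 - 0.01·-4.487 = 3.45 + 0.04487 = 3.49487

v_new=-4.487, w_new=3.49487


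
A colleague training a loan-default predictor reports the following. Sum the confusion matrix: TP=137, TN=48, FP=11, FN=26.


Total = TP + TN + FP + FN
= 137 + 48 + 11 + 26
= 222
(Predicted positive: 148, predicted negative: 74)

222


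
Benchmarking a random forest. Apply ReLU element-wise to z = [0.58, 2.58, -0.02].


ReLU(0.58) = max(0, 0.58) = 0.58
ReLU(2.58) = max(0, 2.58) = 2.58
ReLU(-0.02) = max(0, -0.02) = 0.0
result = [0.58, 2.58, 0.0]

[0.58, 2.58, 0.0]


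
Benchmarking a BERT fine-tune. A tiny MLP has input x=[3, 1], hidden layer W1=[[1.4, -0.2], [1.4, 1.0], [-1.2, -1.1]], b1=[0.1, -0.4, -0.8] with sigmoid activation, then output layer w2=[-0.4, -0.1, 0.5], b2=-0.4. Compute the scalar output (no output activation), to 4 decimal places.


z1[0] = (1.4)·(3) + (-0.2)·(1) + 0.1 = 4.1
z1[1] = (1.4)·(3) + (1.0)·(1) - 0.4 = 4.8
z1[2] = (-1.2)·(3) + (-1.1)·(1) - 0.8 = -5.5
h = sigmoid(z1) = [0.9837, 0.9918, 0.0041]
output = (-0.4)·(0.9837) + (-0.1)·(0.9918) + (0.5)·(0.0041) - 0.4 = -0.8906

-0.8906


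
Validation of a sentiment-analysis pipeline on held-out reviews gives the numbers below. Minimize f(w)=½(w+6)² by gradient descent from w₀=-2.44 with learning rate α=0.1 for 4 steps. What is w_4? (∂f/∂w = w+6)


step 1: grad = -2.44+6 = 3.56; w = -2.44 - 0.1·(3.56) = -2.796
step 2: grad = -2.796+6 = 3.204; w = -2.796 - 0.1·(3.204) = -3.1164
step 3: grad = -3.1164+6 = 2.8836; w = -3.1164 - 0.1·(2.8836) = -3.40476
step 4: grad = -3.40476+6 = 2.59524; w = -3.40476 - 0.1·(2.59524) = -3.664284

-3.664284


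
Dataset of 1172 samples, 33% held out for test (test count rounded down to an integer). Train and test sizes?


Test = ⌊1172·33/100⌋ = 386
Train = 1172 - 386 = 786

Train: 786, Test: 386


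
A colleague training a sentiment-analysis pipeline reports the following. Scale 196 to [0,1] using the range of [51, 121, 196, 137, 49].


min=49, max=196
(196-49)/(196-49) = 147/147 = 1.0

1.0


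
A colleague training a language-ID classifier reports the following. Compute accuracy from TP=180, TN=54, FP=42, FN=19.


Accuracy = (TP+TN)/(TP+TN+FP+FN)
= (180+54)/(295)
= 234/295 = 79.32%

79.32%


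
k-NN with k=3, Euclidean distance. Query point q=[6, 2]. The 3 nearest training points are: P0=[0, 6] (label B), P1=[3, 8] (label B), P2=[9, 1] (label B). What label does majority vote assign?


d(q,P0) = 7.2111  (label B)
d(q,P1) = 6.7082  (label B)
d(q,P2) = 3.1623  (label B)
Votes: A=0, B=3
Majority → B

B


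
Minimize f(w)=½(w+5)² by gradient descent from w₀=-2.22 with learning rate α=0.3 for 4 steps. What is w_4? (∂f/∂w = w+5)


step 1: grad = -2.22+5 = 2.78; w = -2.22 - 0.3·(2.78) = -3.054
step 2: grad = -3.054+5 = 1.946; w = -3.054 - 0.3·(1.946) = -3.6378
step 3: grad = -3.6378+5 = 1.3622; w = -3.6378 - 0.3·(1.3622) = -4.04646
step 4: grad = -4.04646+5 = 0.95354; w = -4.04646 - 0.3·(0.95354) = -4.332522

-4.332522


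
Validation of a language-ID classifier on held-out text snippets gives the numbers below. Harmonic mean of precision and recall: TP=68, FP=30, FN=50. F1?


Precision = 68/98 = 0.6939
Recall = 68/118 = 0.5763
F1 = 2·P·R/(P+R) = 2·TP/(2·TP+FP+FN) = 136/(136+30+50) = 136/216 = 0.6296

0.6296


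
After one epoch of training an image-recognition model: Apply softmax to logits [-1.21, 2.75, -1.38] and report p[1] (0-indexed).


Exponentials: e^-1.21=0.2982, e^2.75=15.6426, e^-1.38=0.2516
Sum = 16.1924
Softmax = [0.0184, 0.966, 0.0155]
p[1] = 15.6426/16.1924 = 0.966

0.966


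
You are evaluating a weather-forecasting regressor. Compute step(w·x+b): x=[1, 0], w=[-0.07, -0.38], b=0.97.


z = (1)·(-0.07) + (0)·(-0.38) + 0.97
  = 0.9
step(z) = 1 (z≥0)

1


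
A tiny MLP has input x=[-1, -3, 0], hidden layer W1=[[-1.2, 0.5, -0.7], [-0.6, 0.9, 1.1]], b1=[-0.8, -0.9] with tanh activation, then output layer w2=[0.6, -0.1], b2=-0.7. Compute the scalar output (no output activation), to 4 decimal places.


z1[0] = (-1.2)·(-1) + (0.5)·(-3) + (-0.7)·(0) - 0.8 = -1.1
z1[1] = (-0.6)·(-1) + (0.9)·(-3) + (1.1)·(0) - 0.9 = -3.0
h = tanh(z1) = [-0.8005, -0.9951]
output = (0.6)·(-0.8005) + (-0.1)·(-0.9951) - 0.7 = -1.0808

-1.0808


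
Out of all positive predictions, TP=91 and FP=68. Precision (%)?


Precision = TP/(TP+FP)
= 91/(91+68)
= 91/159 = 57.23%

57.23%


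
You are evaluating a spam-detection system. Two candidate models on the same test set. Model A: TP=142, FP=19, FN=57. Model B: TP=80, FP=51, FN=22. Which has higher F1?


Model A: P=142/161=0.882, R=142/199=0.7136, F1=2PR/(P+R)=2TP/(2TP+FP+FN)=284/360=0.7889
Model B: P=80/131=0.6107, R=80/102=0.7843, F1=2PR/(P+R)=2TP/(2TP+FP+FN)=160/233=0.6867
0.7889 > 0.6867 → Model A

Model A


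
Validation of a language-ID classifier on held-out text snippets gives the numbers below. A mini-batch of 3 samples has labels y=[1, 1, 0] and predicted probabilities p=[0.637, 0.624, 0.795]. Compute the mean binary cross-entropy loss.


L[0] = -ln(0.637) = 0.451
L[1] = -ln(0.624) = 0.4716
L[2] = -ln(1-0.795) = -ln(0.205) = 1.5847
mean = (0.451 + 0.4716 + 1.5847)/3 = 0.8358

0.8358


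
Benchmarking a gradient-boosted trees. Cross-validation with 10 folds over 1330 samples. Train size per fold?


Fold size = 1330/10 = 133
Training per fold = 1330 - 133 = 1197

1197


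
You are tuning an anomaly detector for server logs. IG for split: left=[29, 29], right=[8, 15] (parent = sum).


Parent = [37, 44], H_parent = 0.9946
H_left = 1 (n=58), H_right = 0.9321 (n=23)
H_children = (58/81)·1 + (23/81)·0.9321 = 0.9807
IG = 0.9946 - 0.9807 = 0.0139

0.0139


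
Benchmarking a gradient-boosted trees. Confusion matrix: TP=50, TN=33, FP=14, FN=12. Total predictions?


Total = TP + TN + FP + FN
= 50 + 33 + 14 + 12
= 109
(Predicted positive: 64, predicted negative: 45)

109


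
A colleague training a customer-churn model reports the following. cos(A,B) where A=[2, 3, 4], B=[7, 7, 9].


A·B = 2·7 + 3·7 + 4·9 = 71
‖A‖ = √29 = 5.3852, ‖B‖ = √179 = 13.3791
cos = 71/(√29·√179) = 71/√5191 = 0.9854

0.9854


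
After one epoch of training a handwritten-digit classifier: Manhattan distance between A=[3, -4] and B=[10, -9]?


d = |3-10| + |-4+ 9|
  = 7 + 5
  = 12

12


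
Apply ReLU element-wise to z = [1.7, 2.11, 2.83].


ReLU(1.7) = max(0, 1.7) = 1.7
ReLU(2.11) = max(0, 2.11) = 2.11
ReLU(2.83) = max(0, 2.83) = 2.83
result = [1.7, 2.11, 2.83]

[1.7, 2.11, 2.83]


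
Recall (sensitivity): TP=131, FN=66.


Recall = TP/(TP+FN)
= 131/(131+66)
= 131/197 = 66.5%

66.5%


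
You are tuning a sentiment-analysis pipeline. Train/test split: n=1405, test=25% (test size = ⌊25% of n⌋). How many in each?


Test = ⌊1405·25/100⌋ = 351
Train = 1405 - 351 = 1054

Train: 1054, Test: 351


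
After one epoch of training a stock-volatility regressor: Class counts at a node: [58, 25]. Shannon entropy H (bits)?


Probabilities: [58/83, 25/83] ≈ [0.6988, 0.3012]
H = -((58/83)·log₂(58/83) + (25/83)·log₂(25/83))
  = 0.8828 bits

0.8828 bits


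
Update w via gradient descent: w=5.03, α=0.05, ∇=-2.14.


w_new = w - α·∇
= 5.03 - 0.05·-2.14
= 5.03 + 0.107
= 5.137

5.137


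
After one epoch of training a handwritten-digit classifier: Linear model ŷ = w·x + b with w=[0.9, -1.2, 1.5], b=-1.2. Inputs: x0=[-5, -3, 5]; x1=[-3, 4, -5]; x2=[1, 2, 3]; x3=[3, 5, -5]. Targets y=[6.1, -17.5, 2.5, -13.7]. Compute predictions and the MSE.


ŷ0 = (0.9)·(-5) + (-1.2)·(-3) + (1.5)·(5) - 1.2 = 5.4
ŷ1 = (0.9)·(-3) + (-1.2)·(4) + (1.5)·(-5) - 1.2 = -16.2
ŷ2 = (0.9)·(1) + (-1.2)·(2) + (1.5)·(3) - 1.2 = 1.8
ŷ3 = (0.9)·(3) + (-1.2)·(5) + (1.5)·(-5) - 1.2 = -12.0
errors² = [0.49, 1.69, 0.49, 2.89]
MSE = 5.5600/4 = 1.39

1.39


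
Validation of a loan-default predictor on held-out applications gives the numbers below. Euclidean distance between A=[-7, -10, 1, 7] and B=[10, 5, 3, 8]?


d = √((-7-10)² + (-10-5)² + (1-3)² + (7-8)²)
  = √(289 + 225 + 4 + 1)
  = √519 = 22.7816

22.7816


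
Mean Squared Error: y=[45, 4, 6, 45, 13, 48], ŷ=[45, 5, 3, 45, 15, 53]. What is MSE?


Squared errors: (45-45)²=0, (4-5)²=1, (6-3)²=9, (45-45)²=0, (13-15)²=4, (48-53)²=25
Sum = 39
MSE = 39/6 = 13/2

13/2


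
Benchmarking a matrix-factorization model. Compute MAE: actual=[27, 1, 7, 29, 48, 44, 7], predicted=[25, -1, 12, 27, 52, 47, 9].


Absolute errors: |27-25|=2, |1+ 1|=2, |7-12|=5, |29-27|=2, |48-52|=4, |44-47|=3, |7-9|=2
Sum = 20
MAE = 20/7 = 20/7

20/7


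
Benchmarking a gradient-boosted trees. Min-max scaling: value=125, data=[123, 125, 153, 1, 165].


min=1, max=165
(125-1)/(165-1) = 124/164 = 0.7561

0.7561


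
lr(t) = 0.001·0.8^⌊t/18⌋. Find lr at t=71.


n_drops = ⌊71/18⌋ = 3
lr = 0.001·0.8^3 = 0.001·0.512 = 0.000512

0.000512


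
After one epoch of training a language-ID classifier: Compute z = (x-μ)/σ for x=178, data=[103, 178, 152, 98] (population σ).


μ = 132.75, σ = 33.5811
z = (178 - 132.75)/33.5811 = 1.3475

1.3475


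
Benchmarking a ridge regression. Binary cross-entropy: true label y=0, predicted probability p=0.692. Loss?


BCE = -[y·ln(p) + (1-y)·ln(1-p)]
= -0 - 1·ln(1-0.692)
= -ln(0.308) = 1.1777

1.1777


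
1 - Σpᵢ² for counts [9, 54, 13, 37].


Probabilities: [9/113, 54/113, 13/113, 37/113] ≈ [0.0796, 0.4779, 0.115, 0.3274]
Σpᵢ² = (81 + 2916 + 169 + 1369)/113² = 4535/12769
Gini = 1 - Σpᵢ² = 1 - 4535/12769 = 0.6448

0.6448


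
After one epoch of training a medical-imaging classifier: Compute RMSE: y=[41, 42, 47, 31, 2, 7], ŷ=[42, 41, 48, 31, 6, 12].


MSE = 44/6 = 7.3333
RMSE = √(44/6) = 2.708

2.708


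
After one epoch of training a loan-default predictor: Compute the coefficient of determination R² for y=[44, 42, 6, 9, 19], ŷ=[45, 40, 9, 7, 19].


ȳ = 24
SS_res = Σ(y-ŷ)² = 18
SS_tot = Σ(y-ȳ)² = 1298
R² = 1 - SS_res/SS_tot = 1 - 0.0139 = 0.9861

0.9861


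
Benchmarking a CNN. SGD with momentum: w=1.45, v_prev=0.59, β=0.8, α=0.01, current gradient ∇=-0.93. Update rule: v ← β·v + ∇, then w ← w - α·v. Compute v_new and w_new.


v_new = 0.8·0.59 - 0.93 = 0.472 - 0.93 = -0.458
w_new = 1.45 - 0.01·-0.458 = 1.45 + 0.00458 = 1.45458

v_new=-0.458, w_new=1.45458


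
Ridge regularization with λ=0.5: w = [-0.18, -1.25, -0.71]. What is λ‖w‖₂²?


‖w‖₂² = (-0.18)² + (-1.25)² + (-0.71)²
     = 0.0324 + 1.5625 + 0.5041
     = 2.099
λ·‖w‖₂² = 0.5·2.099 = 1.0495

1.0495


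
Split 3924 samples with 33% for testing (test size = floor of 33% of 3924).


Test = ⌊3924·33/100⌋ = 1294
Train = 3924 - 1294 = 2630

Train: 2630, Test: 1294


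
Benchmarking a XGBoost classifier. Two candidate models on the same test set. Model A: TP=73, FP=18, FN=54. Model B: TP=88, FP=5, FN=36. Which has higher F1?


Model A: P=73/91=0.8022, R=73/127=0.5748, F1=2PR/(P+R)=2TP/(2TP+FP+FN)=146/218=0.6697
Model B: P=88/93=0.9462, R=88/124=0.7097, F1=2PR/(P+R)=2TP/(2TP+FP+FN)=176/217=0.8111
0.6697 < 0.8111 → Model B

Model B


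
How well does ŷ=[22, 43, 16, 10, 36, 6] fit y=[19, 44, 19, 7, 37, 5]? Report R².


ȳ = 21.8333
SS_res = Σ(y-ŷ)² = 30
SS_tot = Σ(y-ȳ)² = 1240.83
R² = 1 - SS_res/SS_tot = 1 - 0.0242 = 0.9758

0.9758


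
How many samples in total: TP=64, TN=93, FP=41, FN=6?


Total = TP + TN + FP + FN
= 64 + 93 + 41 + 6
= 204
(Predicted positive: 105, predicted negative: 99)

204


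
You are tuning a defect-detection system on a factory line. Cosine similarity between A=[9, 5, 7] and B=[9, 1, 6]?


A·B = 9·9 + 5·1 + 7·6 = 128
‖A‖ = √155 = 12.4499, ‖B‖ = √118 = 10.8628
cos = 128/(√155·√118) = 128/√18290 = 0.9465

0.9465


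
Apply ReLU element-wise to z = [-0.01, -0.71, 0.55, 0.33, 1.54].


ReLU(-0.01) = max(0, -0.01) = 0.0
ReLU(-0.71) = max(0, -0.71) = 0.0
ReLU(0.55) = max(0, 0.55) = 0.55
ReLU(0.33) = max(0, 0.33) = 0.33
ReLU(1.54) = max(0, 1.54) = 1.54
result = [0.0, 0.0, 0.55, 0.33, 1.54]

[0.0, 0.0, 0.55, 0.33, 1.54]


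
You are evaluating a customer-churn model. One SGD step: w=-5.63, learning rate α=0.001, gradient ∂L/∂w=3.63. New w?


w_new = w - α·∇
= -5.63 - 0.001·3.63
= -5.63 - 0.00363
= -5.63363

-5.63363
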